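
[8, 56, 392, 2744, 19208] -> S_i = 8*7^i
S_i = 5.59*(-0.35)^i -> [5.59, -1.96, 0.68, -0.24, 0.08]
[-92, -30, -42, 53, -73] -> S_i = Random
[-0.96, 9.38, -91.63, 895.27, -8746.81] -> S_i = -0.96*(-9.77)^i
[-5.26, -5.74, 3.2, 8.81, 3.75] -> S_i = Random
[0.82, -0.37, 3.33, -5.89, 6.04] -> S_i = Random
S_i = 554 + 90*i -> [554, 644, 734, 824, 914]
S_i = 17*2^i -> [17, 34, 68, 136, 272]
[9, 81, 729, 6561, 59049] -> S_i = 9*9^i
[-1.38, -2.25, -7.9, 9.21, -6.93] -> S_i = Random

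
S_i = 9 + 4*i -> [9, 13, 17, 21, 25]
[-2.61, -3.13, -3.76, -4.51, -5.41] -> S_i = -2.61*1.20^i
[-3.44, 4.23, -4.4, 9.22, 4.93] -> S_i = Random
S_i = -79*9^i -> [-79, -711, -6399, -57591, -518319]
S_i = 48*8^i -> [48, 384, 3072, 24576, 196608]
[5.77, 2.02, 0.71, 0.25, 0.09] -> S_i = 5.77*0.35^i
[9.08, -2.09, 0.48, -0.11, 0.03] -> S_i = 9.08*(-0.23)^i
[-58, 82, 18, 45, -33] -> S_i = Random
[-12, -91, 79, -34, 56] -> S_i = Random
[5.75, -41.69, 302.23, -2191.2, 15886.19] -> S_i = 5.75*(-7.25)^i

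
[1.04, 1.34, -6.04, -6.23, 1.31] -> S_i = Random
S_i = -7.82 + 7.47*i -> [-7.82, -0.35, 7.12, 14.59, 22.06]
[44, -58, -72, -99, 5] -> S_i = Random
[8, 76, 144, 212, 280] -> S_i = 8 + 68*i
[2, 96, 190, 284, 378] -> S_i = 2 + 94*i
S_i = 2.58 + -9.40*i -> [2.58, -6.82, -16.22, -25.62, -35.02]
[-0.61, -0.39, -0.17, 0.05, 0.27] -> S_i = -0.61 + 0.22*i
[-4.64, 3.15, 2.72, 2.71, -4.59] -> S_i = Random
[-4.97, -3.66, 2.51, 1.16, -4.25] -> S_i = Random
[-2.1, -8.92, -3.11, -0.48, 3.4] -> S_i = Random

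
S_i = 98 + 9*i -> [98, 107, 116, 125, 134]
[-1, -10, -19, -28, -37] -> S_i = -1 + -9*i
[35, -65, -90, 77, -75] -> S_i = Random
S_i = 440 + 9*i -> [440, 449, 458, 467, 476]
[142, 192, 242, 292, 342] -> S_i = 142 + 50*i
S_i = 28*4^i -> [28, 112, 448, 1792, 7168]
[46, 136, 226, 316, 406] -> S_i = 46 + 90*i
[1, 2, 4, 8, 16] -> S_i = 1*2^i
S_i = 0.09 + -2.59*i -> [0.09, -2.5, -5.09, -7.68, -10.27]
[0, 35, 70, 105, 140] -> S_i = 0 + 35*i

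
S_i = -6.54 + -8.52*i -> [-6.54, -15.06, -23.58, -32.1, -40.62]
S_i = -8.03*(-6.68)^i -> [-8.03, 53.64, -358.32, 2393.56, -15989.0]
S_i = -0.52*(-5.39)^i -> [-0.52, 2.8, -15.11, 81.43, -438.89]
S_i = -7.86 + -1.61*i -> [-7.86, -9.47, -11.08, -12.69, -14.3]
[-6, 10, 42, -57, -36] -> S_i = Random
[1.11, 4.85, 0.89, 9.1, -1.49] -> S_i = Random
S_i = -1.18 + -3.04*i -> [-1.18, -4.22, -7.26, -10.3, -13.34]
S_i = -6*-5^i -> [-6, 30, -150, 750, -3750]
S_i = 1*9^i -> [1, 9, 81, 729, 6561]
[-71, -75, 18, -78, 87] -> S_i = Random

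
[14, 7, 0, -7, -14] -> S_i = 14 + -7*i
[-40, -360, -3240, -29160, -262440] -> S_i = -40*9^i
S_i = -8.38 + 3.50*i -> [-8.38, -4.88, -1.38, 2.12, 5.62]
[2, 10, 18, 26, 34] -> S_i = 2 + 8*i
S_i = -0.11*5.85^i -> [-0.11, -0.64, -3.76, -22.02, -128.83]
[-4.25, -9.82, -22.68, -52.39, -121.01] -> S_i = -4.25*2.31^i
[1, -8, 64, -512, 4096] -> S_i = 1*-8^i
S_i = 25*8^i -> [25, 200, 1600, 12800, 102400]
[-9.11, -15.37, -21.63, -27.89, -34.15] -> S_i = -9.11 + -6.26*i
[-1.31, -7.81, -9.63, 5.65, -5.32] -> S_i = Random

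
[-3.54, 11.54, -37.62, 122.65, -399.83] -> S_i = -3.54*(-3.26)^i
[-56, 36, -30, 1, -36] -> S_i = Random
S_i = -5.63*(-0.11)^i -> [-5.63, 0.62, -0.07, 0.01, -0.0]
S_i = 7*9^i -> [7, 63, 567, 5103, 45927]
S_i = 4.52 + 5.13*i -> [4.52, 9.65, 14.78, 19.91, 25.04]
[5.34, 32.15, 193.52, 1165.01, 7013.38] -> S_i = 5.34*6.02^i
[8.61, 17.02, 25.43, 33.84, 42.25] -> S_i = 8.61 + 8.41*i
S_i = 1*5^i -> [1, 5, 25, 125, 625]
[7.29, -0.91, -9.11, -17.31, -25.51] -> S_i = 7.29 + -8.20*i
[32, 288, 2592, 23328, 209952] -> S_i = 32*9^i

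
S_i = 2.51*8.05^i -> [2.51, 20.21, 162.65, 1309.37, 10540.4]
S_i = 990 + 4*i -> [990, 994, 998, 1002, 1006]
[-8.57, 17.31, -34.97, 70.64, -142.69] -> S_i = -8.57*(-2.02)^i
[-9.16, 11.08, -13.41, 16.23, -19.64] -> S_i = -9.16*(-1.21)^i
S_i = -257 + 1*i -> [-257, -256, -255, -254, -253]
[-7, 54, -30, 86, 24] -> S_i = Random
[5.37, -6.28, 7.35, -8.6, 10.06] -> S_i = 5.37*(-1.17)^i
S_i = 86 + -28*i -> [86, 58, 30, 2, -26]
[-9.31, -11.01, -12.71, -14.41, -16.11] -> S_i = -9.31 + -1.70*i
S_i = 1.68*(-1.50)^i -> [1.68, -2.52, 3.78, -5.67, 8.5]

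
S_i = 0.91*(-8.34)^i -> [0.91, -7.59, 63.3, -527.89, 4402.56]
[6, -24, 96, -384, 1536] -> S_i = 6*-4^i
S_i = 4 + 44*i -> [4, 48, 92, 136, 180]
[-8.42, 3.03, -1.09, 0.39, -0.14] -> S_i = -8.42*(-0.36)^i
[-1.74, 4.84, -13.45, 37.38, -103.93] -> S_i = -1.74*(-2.78)^i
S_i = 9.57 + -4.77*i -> [9.57, 4.8, 0.03, -4.74, -9.51]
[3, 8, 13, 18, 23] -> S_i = 3 + 5*i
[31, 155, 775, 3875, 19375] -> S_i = 31*5^i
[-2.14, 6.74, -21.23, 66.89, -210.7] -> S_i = -2.14*(-3.15)^i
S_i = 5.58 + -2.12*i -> [5.58, 3.46, 1.34, -0.78, -2.9]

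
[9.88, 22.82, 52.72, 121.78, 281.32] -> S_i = 9.88*2.31^i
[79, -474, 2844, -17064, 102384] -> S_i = 79*-6^i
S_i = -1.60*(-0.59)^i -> [-1.6, 0.94, -0.56, 0.33, -0.19]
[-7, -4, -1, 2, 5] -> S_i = -7 + 3*i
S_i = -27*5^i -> [-27, -135, -675, -3375, -16875]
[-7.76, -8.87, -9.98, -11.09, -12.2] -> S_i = -7.76 + -1.11*i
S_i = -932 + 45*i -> [-932, -887, -842, -797, -752]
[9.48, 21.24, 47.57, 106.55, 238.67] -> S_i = 9.48*2.24^i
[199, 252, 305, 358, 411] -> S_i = 199 + 53*i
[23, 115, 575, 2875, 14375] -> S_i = 23*5^i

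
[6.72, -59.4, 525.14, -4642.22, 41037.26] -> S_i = 6.72*(-8.84)^i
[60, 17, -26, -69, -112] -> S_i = 60 + -43*i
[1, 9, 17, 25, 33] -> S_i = 1 + 8*i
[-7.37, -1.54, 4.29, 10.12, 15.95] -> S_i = -7.37 + 5.83*i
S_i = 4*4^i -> [4, 16, 64, 256, 1024]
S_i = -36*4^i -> [-36, -144, -576, -2304, -9216]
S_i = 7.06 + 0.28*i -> [7.06, 7.34, 7.62, 7.9, 8.18]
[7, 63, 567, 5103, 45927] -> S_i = 7*9^i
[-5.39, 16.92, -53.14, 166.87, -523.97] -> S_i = -5.39*(-3.14)^i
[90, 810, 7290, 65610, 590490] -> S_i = 90*9^i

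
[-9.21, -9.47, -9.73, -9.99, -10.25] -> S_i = -9.21 + -0.26*i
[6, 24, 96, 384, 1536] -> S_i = 6*4^i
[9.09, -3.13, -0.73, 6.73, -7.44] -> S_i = Random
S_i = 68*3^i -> [68, 204, 612, 1836, 5508]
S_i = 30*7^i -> [30, 210, 1470, 10290, 72030]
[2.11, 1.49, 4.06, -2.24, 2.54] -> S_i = Random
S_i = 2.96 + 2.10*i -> [2.96, 5.06, 7.16, 9.26, 11.36]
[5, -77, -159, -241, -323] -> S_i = 5 + -82*i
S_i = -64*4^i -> [-64, -256, -1024, -4096, -16384]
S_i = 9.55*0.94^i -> [9.55, 8.98, 8.44, 7.93, 7.46]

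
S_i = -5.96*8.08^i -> [-5.96, -48.16, -389.11, -3143.98, -25403.39]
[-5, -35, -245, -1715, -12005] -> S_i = -5*7^i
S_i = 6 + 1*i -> [6, 7, 8, 9, 10]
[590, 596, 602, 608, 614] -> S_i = 590 + 6*i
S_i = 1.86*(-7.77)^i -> [1.86, -14.45, 112.29, -872.52, 6779.49]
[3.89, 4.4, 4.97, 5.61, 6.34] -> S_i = 3.89*1.13^i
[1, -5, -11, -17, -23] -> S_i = 1 + -6*i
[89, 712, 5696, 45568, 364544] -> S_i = 89*8^i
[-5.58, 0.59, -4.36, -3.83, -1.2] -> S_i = Random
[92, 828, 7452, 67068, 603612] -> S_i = 92*9^i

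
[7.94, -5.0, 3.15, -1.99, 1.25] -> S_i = 7.94*(-0.63)^i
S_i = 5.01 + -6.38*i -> [5.01, -1.37, -7.75, -14.13, -20.51]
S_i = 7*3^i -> [7, 21, 63, 189, 567]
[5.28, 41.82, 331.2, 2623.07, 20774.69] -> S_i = 5.28*7.92^i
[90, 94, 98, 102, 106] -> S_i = 90 + 4*i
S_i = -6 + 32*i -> [-6, 26, 58, 90, 122]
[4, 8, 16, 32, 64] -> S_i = 4*2^i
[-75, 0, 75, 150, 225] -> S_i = -75 + 75*i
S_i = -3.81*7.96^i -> [-3.81, -30.33, -241.41, -1921.61, -15295.98]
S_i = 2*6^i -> [2, 12, 72, 432, 2592]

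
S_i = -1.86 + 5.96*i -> [-1.86, 4.1, 10.06, 16.02, 21.98]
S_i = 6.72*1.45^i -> [6.72, 9.74, 14.13, 20.49, 29.71]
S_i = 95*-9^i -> [95, -855, 7695, -69255, 623295]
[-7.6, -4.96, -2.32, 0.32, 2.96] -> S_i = -7.60 + 2.64*i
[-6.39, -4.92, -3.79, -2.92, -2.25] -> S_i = -6.39*0.77^i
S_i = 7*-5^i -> [7, -35, 175, -875, 4375]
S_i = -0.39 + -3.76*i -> [-0.39, -4.15, -7.91, -11.67, -15.43]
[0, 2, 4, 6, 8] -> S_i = 0 + 2*i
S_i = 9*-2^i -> [9, -18, 36, -72, 144]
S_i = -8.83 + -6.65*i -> [-8.83, -15.48, -22.13, -28.78, -35.43]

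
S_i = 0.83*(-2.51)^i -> [0.83, -2.08, 5.23, -13.12, 32.94]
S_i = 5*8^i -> [5, 40, 320, 2560, 20480]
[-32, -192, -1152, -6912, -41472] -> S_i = -32*6^i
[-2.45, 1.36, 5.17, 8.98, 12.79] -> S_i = -2.45 + 3.81*i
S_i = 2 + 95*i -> [2, 97, 192, 287, 382]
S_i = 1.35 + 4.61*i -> [1.35, 5.96, 10.57, 15.18, 19.79]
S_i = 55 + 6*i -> [55, 61, 67, 73, 79]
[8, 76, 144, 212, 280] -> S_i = 8 + 68*i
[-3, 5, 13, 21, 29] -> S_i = -3 + 8*i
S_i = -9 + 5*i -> [-9, -4, 1, 6, 11]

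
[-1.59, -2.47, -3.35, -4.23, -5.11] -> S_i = -1.59 + -0.88*i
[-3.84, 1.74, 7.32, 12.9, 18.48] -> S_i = -3.84 + 5.58*i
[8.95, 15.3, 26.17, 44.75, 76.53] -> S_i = 8.95*1.71^i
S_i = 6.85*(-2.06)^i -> [6.85, -14.11, 29.07, -59.88, 123.36]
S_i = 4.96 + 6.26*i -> [4.96, 11.22, 17.48, 23.74, 30.0]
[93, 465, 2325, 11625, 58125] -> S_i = 93*5^i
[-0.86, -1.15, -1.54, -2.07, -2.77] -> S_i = -0.86*1.34^i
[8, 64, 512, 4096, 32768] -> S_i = 8*8^i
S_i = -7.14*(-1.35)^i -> [-7.14, 9.64, -13.01, 17.57, -23.72]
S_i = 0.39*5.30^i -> [0.39, 2.07, 10.96, 58.06, 307.73]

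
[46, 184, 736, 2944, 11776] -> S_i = 46*4^i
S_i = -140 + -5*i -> [-140, -145, -150, -155, -160]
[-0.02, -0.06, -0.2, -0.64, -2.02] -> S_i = -0.02*3.17^i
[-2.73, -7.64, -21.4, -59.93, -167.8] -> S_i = -2.73*2.80^i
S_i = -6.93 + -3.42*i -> [-6.93, -10.35, -13.77, -17.19, -20.61]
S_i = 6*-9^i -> [6, -54, 486, -4374, 39366]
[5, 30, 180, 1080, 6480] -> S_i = 5*6^i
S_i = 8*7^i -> [8, 56, 392, 2744, 19208]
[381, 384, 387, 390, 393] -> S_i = 381 + 3*i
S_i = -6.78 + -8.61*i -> [-6.78, -15.39, -24.0, -32.61, -41.22]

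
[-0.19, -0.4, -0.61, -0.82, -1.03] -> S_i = -0.19 + -0.21*i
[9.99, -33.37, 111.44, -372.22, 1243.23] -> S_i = 9.99*(-3.34)^i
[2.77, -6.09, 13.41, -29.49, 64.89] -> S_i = 2.77*(-2.20)^i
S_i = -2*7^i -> [-2, -14, -98, -686, -4802]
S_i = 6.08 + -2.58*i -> [6.08, 3.5, 0.92, -1.66, -4.24]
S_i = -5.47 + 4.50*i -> [-5.47, -0.97, 3.53, 8.03, 12.53]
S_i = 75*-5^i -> [75, -375, 1875, -9375, 46875]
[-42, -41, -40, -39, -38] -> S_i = -42 + 1*i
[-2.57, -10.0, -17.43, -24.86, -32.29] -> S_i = -2.57 + -7.43*i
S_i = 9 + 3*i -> [9, 12, 15, 18, 21]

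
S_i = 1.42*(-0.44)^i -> [1.42, -0.62, 0.27, -0.12, 0.05]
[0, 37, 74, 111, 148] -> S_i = 0 + 37*i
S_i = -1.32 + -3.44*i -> [-1.32, -4.76, -8.2, -11.64, -15.08]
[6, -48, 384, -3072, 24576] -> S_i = 6*-8^i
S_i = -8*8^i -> [-8, -64, -512, -4096, -32768]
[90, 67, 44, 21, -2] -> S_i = 90 + -23*i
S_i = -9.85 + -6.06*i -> [-9.85, -15.91, -21.97, -28.03, -34.09]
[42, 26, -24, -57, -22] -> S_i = Random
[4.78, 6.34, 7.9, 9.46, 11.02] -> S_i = 4.78 + 1.56*i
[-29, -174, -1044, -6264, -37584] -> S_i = -29*6^i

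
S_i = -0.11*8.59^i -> [-0.11, -0.94, -8.12, -69.72, -598.92]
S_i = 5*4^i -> [5, 20, 80, 320, 1280]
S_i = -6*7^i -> [-6, -42, -294, -2058, -14406]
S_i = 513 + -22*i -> [513, 491, 469, 447, 425]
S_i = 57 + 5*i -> [57, 62, 67, 72, 77]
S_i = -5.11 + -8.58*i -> [-5.11, -13.69, -22.27, -30.85, -39.43]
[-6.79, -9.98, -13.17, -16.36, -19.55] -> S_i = -6.79 + -3.19*i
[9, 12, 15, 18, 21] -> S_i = 9 + 3*i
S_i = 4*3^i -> [4, 12, 36, 108, 324]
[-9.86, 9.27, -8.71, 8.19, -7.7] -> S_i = -9.86*(-0.94)^i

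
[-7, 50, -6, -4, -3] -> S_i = Random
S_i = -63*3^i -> [-63, -189, -567, -1701, -5103]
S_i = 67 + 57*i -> [67, 124, 181, 238, 295]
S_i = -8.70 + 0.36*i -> [-8.7, -8.34, -7.98, -7.62, -7.26]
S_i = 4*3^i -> [4, 12, 36, 108, 324]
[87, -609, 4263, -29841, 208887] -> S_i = 87*-7^i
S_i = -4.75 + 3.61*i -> [-4.75, -1.14, 2.47, 6.08, 9.69]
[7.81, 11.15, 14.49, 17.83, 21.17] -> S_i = 7.81 + 3.34*i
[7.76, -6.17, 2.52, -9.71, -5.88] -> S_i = Random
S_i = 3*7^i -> [3, 21, 147, 1029, 7203]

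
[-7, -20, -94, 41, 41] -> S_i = Random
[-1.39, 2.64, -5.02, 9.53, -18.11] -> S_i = -1.39*(-1.90)^i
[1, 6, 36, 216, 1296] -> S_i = 1*6^i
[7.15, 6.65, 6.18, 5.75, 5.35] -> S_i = 7.15*0.93^i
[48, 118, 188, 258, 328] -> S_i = 48 + 70*i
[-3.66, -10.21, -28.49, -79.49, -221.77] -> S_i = -3.66*2.79^i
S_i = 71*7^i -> [71, 497, 3479, 24353, 170471]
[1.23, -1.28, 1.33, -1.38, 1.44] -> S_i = 1.23*(-1.04)^i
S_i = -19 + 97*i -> [-19, 78, 175, 272, 369]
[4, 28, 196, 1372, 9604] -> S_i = 4*7^i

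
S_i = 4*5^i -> [4, 20, 100, 500, 2500]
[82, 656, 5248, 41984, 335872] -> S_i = 82*8^i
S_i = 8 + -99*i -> [8, -91, -190, -289, -388]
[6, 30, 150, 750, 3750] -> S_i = 6*5^i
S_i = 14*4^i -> [14, 56, 224, 896, 3584]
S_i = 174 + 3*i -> [174, 177, 180, 183, 186]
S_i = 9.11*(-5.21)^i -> [9.11, -47.46, 247.28, -1288.34, 6712.27]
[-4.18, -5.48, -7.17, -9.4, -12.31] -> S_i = -4.18*1.31^i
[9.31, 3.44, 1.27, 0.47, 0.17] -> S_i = 9.31*0.37^i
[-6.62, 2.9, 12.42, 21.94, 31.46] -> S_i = -6.62 + 9.52*i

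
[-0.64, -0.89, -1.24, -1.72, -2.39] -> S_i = -0.64*1.39^i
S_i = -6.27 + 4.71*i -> [-6.27, -1.56, 3.15, 7.86, 12.57]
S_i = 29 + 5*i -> [29, 34, 39, 44, 49]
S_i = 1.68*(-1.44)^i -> [1.68, -2.42, 3.48, -5.02, 7.22]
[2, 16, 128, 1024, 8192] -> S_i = 2*8^i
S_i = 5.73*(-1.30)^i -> [5.73, -7.45, 9.68, -12.59, 16.37]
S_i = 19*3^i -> [19, 57, 171, 513, 1539]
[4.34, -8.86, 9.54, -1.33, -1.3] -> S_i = Random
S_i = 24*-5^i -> [24, -120, 600, -3000, 15000]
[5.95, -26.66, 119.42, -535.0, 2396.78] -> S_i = 5.95*(-4.48)^i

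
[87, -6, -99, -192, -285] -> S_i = 87 + -93*i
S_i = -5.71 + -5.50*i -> [-5.71, -11.21, -16.71, -22.21, -27.71]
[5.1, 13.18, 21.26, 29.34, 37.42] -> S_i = 5.10 + 8.08*i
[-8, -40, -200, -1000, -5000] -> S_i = -8*5^i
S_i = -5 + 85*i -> [-5, 80, 165, 250, 335]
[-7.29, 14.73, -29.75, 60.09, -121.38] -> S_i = -7.29*(-2.02)^i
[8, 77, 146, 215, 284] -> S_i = 8 + 69*i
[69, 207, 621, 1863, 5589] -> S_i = 69*3^i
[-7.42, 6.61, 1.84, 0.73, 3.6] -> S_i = Random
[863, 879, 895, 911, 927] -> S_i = 863 + 16*i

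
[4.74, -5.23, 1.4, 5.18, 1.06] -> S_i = Random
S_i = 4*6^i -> [4, 24, 144, 864, 5184]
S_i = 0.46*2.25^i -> [0.46, 1.04, 2.33, 5.24, 11.79]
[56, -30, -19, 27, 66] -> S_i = Random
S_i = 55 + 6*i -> [55, 61, 67, 73, 79]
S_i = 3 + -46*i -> [3, -43, -89, -135, -181]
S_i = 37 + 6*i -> [37, 43, 49, 55, 61]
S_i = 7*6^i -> [7, 42, 252, 1512, 9072]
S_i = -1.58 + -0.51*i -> [-1.58, -2.09, -2.6, -3.11, -3.62]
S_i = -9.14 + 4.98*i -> [-9.14, -4.16, 0.82, 5.8, 10.78]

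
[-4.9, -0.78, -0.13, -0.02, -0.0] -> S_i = -4.90*0.16^i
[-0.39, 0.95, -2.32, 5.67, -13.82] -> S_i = -0.39*(-2.44)^i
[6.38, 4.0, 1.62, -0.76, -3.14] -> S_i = 6.38 + -2.38*i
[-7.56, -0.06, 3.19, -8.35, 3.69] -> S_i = Random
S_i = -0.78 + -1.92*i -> [-0.78, -2.7, -4.62, -6.54, -8.46]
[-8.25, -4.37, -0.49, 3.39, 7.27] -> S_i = -8.25 + 3.88*i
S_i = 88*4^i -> [88, 352, 1408, 5632, 22528]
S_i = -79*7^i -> [-79, -553, -3871, -27097, -189679]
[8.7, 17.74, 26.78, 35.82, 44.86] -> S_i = 8.70 + 9.04*i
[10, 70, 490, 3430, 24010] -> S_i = 10*7^i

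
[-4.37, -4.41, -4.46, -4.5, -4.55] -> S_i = -4.37*1.01^i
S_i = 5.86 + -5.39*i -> [5.86, 0.47, -4.92, -10.31, -15.7]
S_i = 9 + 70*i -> [9, 79, 149, 219, 289]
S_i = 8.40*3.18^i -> [8.4, 26.71, 84.94, 270.12, 858.99]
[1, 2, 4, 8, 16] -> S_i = 1*2^i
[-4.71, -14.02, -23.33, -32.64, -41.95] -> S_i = -4.71 + -9.31*i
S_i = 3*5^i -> [3, 15, 75, 375, 1875]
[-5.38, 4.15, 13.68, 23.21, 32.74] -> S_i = -5.38 + 9.53*i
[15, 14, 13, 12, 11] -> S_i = 15 + -1*i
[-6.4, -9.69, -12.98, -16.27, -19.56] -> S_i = -6.40 + -3.29*i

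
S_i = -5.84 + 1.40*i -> [-5.84, -4.44, -3.04, -1.64, -0.24]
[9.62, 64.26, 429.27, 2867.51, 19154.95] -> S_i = 9.62*6.68^i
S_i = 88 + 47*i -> [88, 135, 182, 229, 276]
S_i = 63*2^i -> [63, 126, 252, 504, 1008]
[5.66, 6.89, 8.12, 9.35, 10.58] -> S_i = 5.66 + 1.23*i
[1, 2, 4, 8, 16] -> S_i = 1*2^i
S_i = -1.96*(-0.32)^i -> [-1.96, 0.63, -0.2, 0.06, -0.02]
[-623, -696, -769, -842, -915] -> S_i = -623 + -73*i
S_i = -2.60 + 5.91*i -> [-2.6, 3.31, 9.22, 15.13, 21.04]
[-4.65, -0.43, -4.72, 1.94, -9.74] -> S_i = Random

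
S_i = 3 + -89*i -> [3, -86, -175, -264, -353]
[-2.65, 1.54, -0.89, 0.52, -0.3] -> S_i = -2.65*(-0.58)^i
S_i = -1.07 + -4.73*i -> [-1.07, -5.8, -10.53, -15.26, -19.99]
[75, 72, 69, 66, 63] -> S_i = 75 + -3*i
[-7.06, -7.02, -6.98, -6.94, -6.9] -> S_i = -7.06 + 0.04*i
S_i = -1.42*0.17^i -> [-1.42, -0.24, -0.04, -0.01, -0.0]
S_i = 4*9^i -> [4, 36, 324, 2916, 26244]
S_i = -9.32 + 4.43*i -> [-9.32, -4.89, -0.46, 3.97, 8.4]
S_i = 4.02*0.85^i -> [4.02, 3.42, 2.9, 2.47, 2.1]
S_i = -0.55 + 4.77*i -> [-0.55, 4.22, 8.99, 13.76, 18.53]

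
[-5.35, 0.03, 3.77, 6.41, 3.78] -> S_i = Random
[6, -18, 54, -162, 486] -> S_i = 6*-3^i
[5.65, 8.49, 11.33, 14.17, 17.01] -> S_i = 5.65 + 2.84*i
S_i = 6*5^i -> [6, 30, 150, 750, 3750]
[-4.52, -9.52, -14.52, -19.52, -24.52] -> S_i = -4.52 + -5.00*i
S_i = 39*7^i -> [39, 273, 1911, 13377, 93639]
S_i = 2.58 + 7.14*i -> [2.58, 9.72, 16.86, 24.0, 31.14]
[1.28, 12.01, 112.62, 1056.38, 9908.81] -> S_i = 1.28*9.38^i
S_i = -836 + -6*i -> [-836, -842, -848, -854, -860]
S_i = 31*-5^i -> [31, -155, 775, -3875, 19375]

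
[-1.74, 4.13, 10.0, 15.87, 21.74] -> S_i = -1.74 + 5.87*i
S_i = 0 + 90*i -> [0, 90, 180, 270, 360]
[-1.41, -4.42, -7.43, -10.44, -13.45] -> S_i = -1.41 + -3.01*i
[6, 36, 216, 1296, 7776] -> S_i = 6*6^i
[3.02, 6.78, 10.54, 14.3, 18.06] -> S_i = 3.02 + 3.76*i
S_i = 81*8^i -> [81, 648, 5184, 41472, 331776]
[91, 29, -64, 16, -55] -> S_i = Random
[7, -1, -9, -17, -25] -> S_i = 7 + -8*i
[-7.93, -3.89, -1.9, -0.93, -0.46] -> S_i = -7.93*0.49^i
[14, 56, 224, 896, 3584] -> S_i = 14*4^i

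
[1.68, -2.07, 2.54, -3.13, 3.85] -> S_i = 1.68*(-1.23)^i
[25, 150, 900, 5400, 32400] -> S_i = 25*6^i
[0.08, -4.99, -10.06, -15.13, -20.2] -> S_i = 0.08 + -5.07*i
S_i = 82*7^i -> [82, 574, 4018, 28126, 196882]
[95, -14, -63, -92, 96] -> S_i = Random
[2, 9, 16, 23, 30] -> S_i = 2 + 7*i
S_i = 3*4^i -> [3, 12, 48, 192, 768]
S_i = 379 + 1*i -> [379, 380, 381, 382, 383]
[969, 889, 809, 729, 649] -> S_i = 969 + -80*i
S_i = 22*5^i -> [22, 110, 550, 2750, 13750]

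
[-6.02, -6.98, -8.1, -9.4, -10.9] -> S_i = -6.02*1.16^i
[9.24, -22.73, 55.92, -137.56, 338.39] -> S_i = 9.24*(-2.46)^i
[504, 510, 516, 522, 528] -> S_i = 504 + 6*i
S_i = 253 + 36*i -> [253, 289, 325, 361, 397]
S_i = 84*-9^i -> [84, -756, 6804, -61236, 551124]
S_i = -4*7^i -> [-4, -28, -196, -1372, -9604]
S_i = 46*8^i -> [46, 368, 2944, 23552, 188416]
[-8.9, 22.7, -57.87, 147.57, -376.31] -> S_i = -8.90*(-2.55)^i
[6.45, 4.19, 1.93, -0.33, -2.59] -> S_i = 6.45 + -2.26*i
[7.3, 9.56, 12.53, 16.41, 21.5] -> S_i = 7.30*1.31^i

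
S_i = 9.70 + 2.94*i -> [9.7, 12.64, 15.58, 18.52, 21.46]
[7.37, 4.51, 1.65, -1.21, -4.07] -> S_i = 7.37 + -2.86*i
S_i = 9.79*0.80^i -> [9.79, 7.83, 6.27, 5.01, 4.01]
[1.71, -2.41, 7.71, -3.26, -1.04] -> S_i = Random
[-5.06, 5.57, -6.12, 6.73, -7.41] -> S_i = -5.06*(-1.10)^i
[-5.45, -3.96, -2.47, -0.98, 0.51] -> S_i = -5.45 + 1.49*i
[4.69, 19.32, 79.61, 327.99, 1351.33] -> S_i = 4.69*4.12^i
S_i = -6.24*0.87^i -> [-6.24, -5.43, -4.72, -4.11, -3.57]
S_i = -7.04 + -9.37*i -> [-7.04, -16.41, -25.78, -35.15, -44.52]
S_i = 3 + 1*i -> [3, 4, 5, 6, 7]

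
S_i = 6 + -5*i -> [6, 1, -4, -9, -14]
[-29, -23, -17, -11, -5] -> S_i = -29 + 6*i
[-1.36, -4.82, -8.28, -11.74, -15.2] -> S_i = -1.36 + -3.46*i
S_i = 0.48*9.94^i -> [0.48, 4.77, 47.43, 471.41, 4685.83]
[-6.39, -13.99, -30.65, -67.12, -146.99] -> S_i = -6.39*2.19^i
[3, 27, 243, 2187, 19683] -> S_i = 3*9^i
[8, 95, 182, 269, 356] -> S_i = 8 + 87*i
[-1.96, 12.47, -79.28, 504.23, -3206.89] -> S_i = -1.96*(-6.36)^i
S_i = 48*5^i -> [48, 240, 1200, 6000, 30000]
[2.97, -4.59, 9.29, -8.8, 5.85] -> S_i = Random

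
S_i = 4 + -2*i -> [4, 2, 0, -2, -4]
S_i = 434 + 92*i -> [434, 526, 618, 710, 802]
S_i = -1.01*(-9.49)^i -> [-1.01, 9.58, -90.96, 863.22, -8191.93]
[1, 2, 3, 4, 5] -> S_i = 1 + 1*i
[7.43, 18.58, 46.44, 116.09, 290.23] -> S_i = 7.43*2.50^i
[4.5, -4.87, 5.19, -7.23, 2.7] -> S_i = Random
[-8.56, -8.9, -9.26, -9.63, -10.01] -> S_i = -8.56*1.04^i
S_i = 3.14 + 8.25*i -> [3.14, 11.39, 19.64, 27.89, 36.14]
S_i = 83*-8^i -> [83, -664, 5312, -42496, 339968]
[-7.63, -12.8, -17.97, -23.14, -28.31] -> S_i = -7.63 + -5.17*i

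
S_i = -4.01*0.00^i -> [-4.01, -0.0, -0.0, -0.0, -0.0]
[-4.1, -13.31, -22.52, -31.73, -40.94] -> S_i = -4.10 + -9.21*i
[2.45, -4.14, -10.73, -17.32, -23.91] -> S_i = 2.45 + -6.59*i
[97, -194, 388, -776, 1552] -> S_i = 97*-2^i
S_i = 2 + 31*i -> [2, 33, 64, 95, 126]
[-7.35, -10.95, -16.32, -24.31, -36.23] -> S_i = -7.35*1.49^i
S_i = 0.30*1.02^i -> [0.3, 0.31, 0.31, 0.32, 0.32]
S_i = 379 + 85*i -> [379, 464, 549, 634, 719]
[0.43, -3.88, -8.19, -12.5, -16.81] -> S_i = 0.43 + -4.31*i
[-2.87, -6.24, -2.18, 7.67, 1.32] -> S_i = Random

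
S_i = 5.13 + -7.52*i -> [5.13, -2.39, -9.91, -17.43, -24.95]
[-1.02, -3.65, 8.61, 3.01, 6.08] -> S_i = Random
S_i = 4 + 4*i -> [4, 8, 12, 16, 20]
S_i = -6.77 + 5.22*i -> [-6.77, -1.55, 3.67, 8.89, 14.11]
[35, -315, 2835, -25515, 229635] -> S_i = 35*-9^i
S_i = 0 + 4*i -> [0, 4, 8, 12, 16]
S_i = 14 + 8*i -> [14, 22, 30, 38, 46]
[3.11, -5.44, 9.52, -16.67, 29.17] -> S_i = 3.11*(-1.75)^i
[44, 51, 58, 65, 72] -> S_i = 44 + 7*i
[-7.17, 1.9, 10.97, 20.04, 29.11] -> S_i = -7.17 + 9.07*i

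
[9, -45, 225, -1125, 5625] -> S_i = 9*-5^i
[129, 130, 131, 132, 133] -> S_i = 129 + 1*i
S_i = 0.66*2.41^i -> [0.66, 1.59, 3.83, 9.24, 22.26]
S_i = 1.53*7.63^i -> [1.53, 11.67, 89.07, 679.62, 5185.49]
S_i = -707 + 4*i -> [-707, -703, -699, -695, -691]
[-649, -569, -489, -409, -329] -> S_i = -649 + 80*i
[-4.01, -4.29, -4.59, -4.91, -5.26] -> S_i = -4.01*1.07^i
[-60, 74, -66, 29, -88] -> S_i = Random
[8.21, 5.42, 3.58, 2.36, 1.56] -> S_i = 8.21*0.66^i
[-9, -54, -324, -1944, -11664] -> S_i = -9*6^i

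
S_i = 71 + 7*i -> [71, 78, 85, 92, 99]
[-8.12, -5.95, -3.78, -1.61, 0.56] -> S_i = -8.12 + 2.17*i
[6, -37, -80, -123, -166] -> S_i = 6 + -43*i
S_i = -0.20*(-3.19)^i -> [-0.2, 0.64, -2.04, 6.49, -20.71]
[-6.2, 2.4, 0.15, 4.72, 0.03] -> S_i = Random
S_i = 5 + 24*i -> [5, 29, 53, 77, 101]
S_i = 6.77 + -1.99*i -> [6.77, 4.78, 2.79, 0.8, -1.19]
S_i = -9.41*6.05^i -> [-9.41, -56.93, -344.43, -2083.8, -12606.98]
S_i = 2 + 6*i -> [2, 8, 14, 20, 26]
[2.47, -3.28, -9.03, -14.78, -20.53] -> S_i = 2.47 + -5.75*i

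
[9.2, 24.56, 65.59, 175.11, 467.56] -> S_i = 9.20*2.67^i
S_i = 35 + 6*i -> [35, 41, 47, 53, 59]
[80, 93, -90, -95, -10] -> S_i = Random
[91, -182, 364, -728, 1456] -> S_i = 91*-2^i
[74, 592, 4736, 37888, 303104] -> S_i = 74*8^i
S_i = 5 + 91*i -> [5, 96, 187, 278, 369]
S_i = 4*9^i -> [4, 36, 324, 2916, 26244]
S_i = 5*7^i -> [5, 35, 245, 1715, 12005]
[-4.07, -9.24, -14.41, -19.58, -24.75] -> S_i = -4.07 + -5.17*i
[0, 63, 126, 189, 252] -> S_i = 0 + 63*i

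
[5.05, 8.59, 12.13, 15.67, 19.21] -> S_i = 5.05 + 3.54*i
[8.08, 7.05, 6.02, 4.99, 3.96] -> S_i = 8.08 + -1.03*i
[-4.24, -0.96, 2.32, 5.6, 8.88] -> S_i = -4.24 + 3.28*i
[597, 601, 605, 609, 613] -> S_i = 597 + 4*i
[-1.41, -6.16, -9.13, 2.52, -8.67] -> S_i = Random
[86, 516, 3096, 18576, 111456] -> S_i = 86*6^i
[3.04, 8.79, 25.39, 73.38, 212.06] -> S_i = 3.04*2.89^i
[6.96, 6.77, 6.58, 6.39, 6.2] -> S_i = 6.96 + -0.19*i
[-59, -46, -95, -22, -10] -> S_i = Random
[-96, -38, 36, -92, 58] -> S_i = Random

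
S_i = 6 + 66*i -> [6, 72, 138, 204, 270]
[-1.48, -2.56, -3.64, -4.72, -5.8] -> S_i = -1.48 + -1.08*i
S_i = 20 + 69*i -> [20, 89, 158, 227, 296]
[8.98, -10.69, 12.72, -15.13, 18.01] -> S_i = 8.98*(-1.19)^i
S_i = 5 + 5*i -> [5, 10, 15, 20, 25]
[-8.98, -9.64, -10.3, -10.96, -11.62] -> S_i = -8.98 + -0.66*i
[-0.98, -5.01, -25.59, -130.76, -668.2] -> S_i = -0.98*5.11^i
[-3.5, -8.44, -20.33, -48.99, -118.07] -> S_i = -3.50*2.41^i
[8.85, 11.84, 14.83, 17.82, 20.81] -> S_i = 8.85 + 2.99*i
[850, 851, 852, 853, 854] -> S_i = 850 + 1*i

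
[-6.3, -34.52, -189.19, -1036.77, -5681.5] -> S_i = -6.30*5.48^i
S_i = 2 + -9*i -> [2, -7, -16, -25, -34]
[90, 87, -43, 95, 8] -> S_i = Random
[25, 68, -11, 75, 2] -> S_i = Random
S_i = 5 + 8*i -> [5, 13, 21, 29, 37]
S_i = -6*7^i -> [-6, -42, -294, -2058, -14406]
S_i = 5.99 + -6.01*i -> [5.99, -0.02, -6.03, -12.04, -18.05]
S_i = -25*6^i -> [-25, -150, -900, -5400, -32400]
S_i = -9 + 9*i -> [-9, 0, 9, 18, 27]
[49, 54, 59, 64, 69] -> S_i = 49 + 5*i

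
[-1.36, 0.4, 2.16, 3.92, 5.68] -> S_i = -1.36 + 1.76*i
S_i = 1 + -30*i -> [1, -29, -59, -89, -119]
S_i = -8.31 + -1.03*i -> [-8.31, -9.34, -10.37, -11.4, -12.43]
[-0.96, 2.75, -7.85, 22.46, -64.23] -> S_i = -0.96*(-2.86)^i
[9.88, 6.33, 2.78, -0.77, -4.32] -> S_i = 9.88 + -3.55*i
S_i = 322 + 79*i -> [322, 401, 480, 559, 638]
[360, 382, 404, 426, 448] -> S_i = 360 + 22*i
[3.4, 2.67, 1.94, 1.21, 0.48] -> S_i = 3.40 + -0.73*i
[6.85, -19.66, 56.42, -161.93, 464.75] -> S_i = 6.85*(-2.87)^i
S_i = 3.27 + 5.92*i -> [3.27, 9.19, 15.11, 21.03, 26.95]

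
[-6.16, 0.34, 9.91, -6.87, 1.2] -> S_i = Random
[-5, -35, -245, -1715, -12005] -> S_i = -5*7^i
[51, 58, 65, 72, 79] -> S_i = 51 + 7*i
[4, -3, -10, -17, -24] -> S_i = 4 + -7*i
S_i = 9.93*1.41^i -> [9.93, 14.0, 19.74, 27.84, 39.25]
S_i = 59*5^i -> [59, 295, 1475, 7375, 36875]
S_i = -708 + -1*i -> [-708, -709, -710, -711, -712]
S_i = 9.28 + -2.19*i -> [9.28, 7.09, 4.9, 2.71, 0.52]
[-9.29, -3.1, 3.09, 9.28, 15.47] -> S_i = -9.29 + 6.19*i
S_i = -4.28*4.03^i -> [-4.28, -17.25, -69.51, -280.13, -1128.92]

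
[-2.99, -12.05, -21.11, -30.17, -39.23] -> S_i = -2.99 + -9.06*i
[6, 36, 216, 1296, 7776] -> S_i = 6*6^i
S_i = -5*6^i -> [-5, -30, -180, -1080, -6480]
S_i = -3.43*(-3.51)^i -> [-3.43, 12.04, -42.26, 148.33, -520.62]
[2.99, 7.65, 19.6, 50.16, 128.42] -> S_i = 2.99*2.56^i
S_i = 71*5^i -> [71, 355, 1775, 8875, 44375]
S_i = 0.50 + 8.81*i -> [0.5, 9.31, 18.12, 26.93, 35.74]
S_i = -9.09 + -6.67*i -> [-9.09, -15.76, -22.43, -29.1, -35.77]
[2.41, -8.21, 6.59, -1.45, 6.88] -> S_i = Random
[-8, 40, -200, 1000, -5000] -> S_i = -8*-5^i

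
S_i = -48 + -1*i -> [-48, -49, -50, -51, -52]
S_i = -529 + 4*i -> [-529, -525, -521, -517, -513]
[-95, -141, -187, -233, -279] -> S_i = -95 + -46*i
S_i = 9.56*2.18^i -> [9.56, 20.84, 45.43, 99.04, 215.92]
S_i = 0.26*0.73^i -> [0.26, 0.19, 0.14, 0.1, 0.07]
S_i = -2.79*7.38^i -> [-2.79, -20.59, -151.96, -1121.43, -8276.17]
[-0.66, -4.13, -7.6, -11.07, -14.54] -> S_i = -0.66 + -3.47*i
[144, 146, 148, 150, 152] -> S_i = 144 + 2*i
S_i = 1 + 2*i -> [1, 3, 5, 7, 9]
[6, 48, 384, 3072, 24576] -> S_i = 6*8^i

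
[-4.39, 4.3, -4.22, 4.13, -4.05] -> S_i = -4.39*(-0.98)^i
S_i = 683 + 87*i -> [683, 770, 857, 944, 1031]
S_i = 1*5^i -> [1, 5, 25, 125, 625]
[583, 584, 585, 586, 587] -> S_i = 583 + 1*i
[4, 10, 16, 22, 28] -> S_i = 4 + 6*i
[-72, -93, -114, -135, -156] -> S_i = -72 + -21*i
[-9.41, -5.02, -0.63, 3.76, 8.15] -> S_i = -9.41 + 4.39*i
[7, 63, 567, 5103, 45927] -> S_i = 7*9^i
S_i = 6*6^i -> [6, 36, 216, 1296, 7776]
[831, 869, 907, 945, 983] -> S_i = 831 + 38*i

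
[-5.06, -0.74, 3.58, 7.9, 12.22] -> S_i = -5.06 + 4.32*i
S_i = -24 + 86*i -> [-24, 62, 148, 234, 320]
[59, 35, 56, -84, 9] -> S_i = Random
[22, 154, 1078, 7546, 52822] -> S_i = 22*7^i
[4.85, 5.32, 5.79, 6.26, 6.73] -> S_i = 4.85 + 0.47*i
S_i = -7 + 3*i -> [-7, -4, -1, 2, 5]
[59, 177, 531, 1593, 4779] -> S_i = 59*3^i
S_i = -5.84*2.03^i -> [-5.84, -11.86, -24.07, -48.85, -99.17]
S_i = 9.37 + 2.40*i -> [9.37, 11.77, 14.17, 16.57, 18.97]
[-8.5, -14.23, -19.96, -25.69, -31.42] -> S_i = -8.50 + -5.73*i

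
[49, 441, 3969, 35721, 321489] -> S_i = 49*9^i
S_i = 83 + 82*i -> [83, 165, 247, 329, 411]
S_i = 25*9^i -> [25, 225, 2025, 18225, 164025]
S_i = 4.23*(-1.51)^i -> [4.23, -6.39, 9.64, -14.56, 21.99]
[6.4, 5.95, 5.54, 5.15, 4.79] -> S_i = 6.40*0.93^i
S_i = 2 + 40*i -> [2, 42, 82, 122, 162]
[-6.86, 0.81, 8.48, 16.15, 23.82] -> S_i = -6.86 + 7.67*i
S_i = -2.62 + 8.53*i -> [-2.62, 5.91, 14.44, 22.97, 31.5]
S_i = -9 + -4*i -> [-9, -13, -17, -21, -25]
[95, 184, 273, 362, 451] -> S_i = 95 + 89*i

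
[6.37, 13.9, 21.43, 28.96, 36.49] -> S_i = 6.37 + 7.53*i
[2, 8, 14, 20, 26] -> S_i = 2 + 6*i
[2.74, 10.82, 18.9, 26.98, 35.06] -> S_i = 2.74 + 8.08*i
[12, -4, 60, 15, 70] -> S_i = Random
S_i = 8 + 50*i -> [8, 58, 108, 158, 208]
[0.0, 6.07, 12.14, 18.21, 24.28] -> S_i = -0.00 + 6.07*i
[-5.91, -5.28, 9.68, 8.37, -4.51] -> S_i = Random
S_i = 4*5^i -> [4, 20, 100, 500, 2500]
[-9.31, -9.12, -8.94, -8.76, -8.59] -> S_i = -9.31*0.98^i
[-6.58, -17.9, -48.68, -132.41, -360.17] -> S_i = -6.58*2.72^i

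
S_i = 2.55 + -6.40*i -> [2.55, -3.85, -10.25, -16.65, -23.05]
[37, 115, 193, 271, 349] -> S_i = 37 + 78*i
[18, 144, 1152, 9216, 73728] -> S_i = 18*8^i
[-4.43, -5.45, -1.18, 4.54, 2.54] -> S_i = Random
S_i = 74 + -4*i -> [74, 70, 66, 62, 58]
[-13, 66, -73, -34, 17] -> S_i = Random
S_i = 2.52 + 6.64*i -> [2.52, 9.16, 15.8, 22.44, 29.08]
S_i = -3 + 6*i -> [-3, 3, 9, 15, 21]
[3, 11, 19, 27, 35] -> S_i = 3 + 8*i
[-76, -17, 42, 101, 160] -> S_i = -76 + 59*i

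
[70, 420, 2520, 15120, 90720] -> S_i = 70*6^i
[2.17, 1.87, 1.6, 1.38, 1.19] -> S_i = 2.17*0.86^i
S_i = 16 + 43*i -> [16, 59, 102, 145, 188]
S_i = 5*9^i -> [5, 45, 405, 3645, 32805]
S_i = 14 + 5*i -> [14, 19, 24, 29, 34]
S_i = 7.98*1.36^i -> [7.98, 10.85, 14.76, 20.07, 27.3]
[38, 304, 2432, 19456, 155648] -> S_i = 38*8^i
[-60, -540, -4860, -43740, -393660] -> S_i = -60*9^i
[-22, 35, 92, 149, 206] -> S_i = -22 + 57*i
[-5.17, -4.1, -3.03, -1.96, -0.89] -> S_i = -5.17 + 1.07*i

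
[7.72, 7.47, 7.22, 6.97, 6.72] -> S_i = 7.72 + -0.25*i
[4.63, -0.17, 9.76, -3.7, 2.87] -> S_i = Random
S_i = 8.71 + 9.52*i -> [8.71, 18.23, 27.75, 37.27, 46.79]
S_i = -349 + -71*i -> [-349, -420, -491, -562, -633]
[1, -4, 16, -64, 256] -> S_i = 1*-4^i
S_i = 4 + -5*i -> [4, -1, -6, -11, -16]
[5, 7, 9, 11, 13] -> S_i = 5 + 2*i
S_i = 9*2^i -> [9, 18, 36, 72, 144]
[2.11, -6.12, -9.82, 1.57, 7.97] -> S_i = Random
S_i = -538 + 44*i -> [-538, -494, -450, -406, -362]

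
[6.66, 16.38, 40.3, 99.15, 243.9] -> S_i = 6.66*2.46^i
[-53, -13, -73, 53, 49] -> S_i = Random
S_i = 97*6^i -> [97, 582, 3492, 20952, 125712]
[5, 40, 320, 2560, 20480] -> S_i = 5*8^i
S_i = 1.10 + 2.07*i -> [1.1, 3.17, 5.24, 7.31, 9.38]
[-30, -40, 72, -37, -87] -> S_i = Random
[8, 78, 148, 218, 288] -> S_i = 8 + 70*i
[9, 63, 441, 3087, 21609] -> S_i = 9*7^i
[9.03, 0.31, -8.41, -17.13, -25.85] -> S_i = 9.03 + -8.72*i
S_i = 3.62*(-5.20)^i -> [3.62, -18.82, 97.88, -509.0, 2646.8]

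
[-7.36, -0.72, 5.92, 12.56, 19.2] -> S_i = -7.36 + 6.64*i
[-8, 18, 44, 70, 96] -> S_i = -8 + 26*i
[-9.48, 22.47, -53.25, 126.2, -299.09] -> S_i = -9.48*(-2.37)^i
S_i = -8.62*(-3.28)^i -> [-8.62, 28.27, -92.74, 304.18, -997.71]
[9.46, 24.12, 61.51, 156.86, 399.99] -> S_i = 9.46*2.55^i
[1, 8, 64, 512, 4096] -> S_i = 1*8^i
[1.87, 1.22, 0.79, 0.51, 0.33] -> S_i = 1.87*0.65^i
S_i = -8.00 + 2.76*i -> [-8.0, -5.24, -2.48, 0.28, 3.04]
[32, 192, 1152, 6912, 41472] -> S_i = 32*6^i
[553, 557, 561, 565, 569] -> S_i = 553 + 4*i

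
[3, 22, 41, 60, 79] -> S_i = 3 + 19*i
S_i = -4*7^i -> [-4, -28, -196, -1372, -9604]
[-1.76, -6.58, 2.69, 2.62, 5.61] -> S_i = Random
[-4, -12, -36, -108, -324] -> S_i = -4*3^i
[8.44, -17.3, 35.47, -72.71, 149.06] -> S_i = 8.44*(-2.05)^i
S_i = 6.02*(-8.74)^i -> [6.02, -52.61, 459.85, -4019.12, 35127.09]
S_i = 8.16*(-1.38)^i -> [8.16, -11.26, 15.54, -21.45, 29.59]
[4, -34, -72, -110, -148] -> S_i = 4 + -38*i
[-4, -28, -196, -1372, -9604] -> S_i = -4*7^i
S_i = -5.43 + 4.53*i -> [-5.43, -0.9, 3.63, 8.16, 12.69]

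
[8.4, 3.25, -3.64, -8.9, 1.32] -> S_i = Random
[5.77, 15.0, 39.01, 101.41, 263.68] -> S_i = 5.77*2.60^i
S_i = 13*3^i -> [13, 39, 117, 351, 1053]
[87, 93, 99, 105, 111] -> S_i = 87 + 6*i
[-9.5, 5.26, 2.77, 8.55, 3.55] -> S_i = Random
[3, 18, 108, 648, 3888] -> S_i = 3*6^i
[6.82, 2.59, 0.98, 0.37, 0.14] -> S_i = 6.82*0.38^i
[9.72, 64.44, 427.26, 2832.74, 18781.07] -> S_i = 9.72*6.63^i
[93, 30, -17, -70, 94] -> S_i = Random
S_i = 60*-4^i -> [60, -240, 960, -3840, 15360]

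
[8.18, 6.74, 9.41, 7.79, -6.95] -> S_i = Random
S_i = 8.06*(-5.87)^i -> [8.06, -47.31, 277.72, -1630.23, 9569.46]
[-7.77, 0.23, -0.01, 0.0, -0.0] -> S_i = -7.77*(-0.03)^i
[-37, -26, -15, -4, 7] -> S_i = -37 + 11*i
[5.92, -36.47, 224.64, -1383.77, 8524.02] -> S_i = 5.92*(-6.16)^i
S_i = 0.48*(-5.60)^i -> [0.48, -2.69, 15.05, -84.3, 472.06]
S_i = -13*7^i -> [-13, -91, -637, -4459, -31213]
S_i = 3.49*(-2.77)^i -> [3.49, -9.67, 26.78, -74.18, 205.47]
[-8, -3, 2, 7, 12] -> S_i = -8 + 5*i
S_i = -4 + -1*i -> [-4, -5, -6, -7, -8]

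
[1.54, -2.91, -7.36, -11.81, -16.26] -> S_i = 1.54 + -4.45*i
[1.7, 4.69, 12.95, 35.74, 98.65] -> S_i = 1.70*2.76^i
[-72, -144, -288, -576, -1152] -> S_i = -72*2^i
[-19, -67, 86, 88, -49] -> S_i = Random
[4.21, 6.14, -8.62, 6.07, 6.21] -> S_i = Random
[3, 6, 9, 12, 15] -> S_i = 3 + 3*i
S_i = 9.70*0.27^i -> [9.7, 2.62, 0.71, 0.19, 0.05]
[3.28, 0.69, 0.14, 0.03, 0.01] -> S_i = 3.28*0.21^i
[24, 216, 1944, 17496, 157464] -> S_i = 24*9^i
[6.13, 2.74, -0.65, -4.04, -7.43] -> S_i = 6.13 + -3.39*i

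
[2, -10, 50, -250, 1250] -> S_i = 2*-5^i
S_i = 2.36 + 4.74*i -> [2.36, 7.1, 11.84, 16.58, 21.32]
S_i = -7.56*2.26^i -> [-7.56, -17.09, -38.61, -87.27, -197.22]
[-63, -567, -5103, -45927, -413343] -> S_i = -63*9^i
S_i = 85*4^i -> [85, 340, 1360, 5440, 21760]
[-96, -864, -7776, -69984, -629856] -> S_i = -96*9^i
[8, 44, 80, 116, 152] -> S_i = 8 + 36*i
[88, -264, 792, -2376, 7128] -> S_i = 88*-3^i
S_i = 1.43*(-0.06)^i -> [1.43, -0.09, 0.01, -0.0, 0.0]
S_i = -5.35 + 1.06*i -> [-5.35, -4.29, -3.23, -2.17, -1.11]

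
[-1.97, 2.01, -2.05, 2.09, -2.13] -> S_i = -1.97*(-1.02)^i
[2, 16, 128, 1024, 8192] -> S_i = 2*8^i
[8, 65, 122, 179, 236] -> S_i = 8 + 57*i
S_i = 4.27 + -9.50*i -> [4.27, -5.23, -14.73, -24.23, -33.73]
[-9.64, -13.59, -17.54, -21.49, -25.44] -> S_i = -9.64 + -3.95*i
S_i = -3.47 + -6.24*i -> [-3.47, -9.71, -15.95, -22.19, -28.43]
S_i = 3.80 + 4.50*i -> [3.8, 8.3, 12.8, 17.3, 21.8]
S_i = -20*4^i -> [-20, -80, -320, -1280, -5120]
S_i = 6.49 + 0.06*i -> [6.49, 6.55, 6.61, 6.67, 6.73]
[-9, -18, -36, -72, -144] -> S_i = -9*2^i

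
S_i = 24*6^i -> [24, 144, 864, 5184, 31104]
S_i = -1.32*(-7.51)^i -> [-1.32, 9.91, -74.45, 559.11, -4198.88]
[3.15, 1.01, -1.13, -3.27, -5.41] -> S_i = 3.15 + -2.14*i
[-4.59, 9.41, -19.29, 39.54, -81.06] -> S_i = -4.59*(-2.05)^i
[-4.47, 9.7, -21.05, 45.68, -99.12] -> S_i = -4.47*(-2.17)^i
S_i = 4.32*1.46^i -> [4.32, 6.31, 9.21, 13.44, 19.63]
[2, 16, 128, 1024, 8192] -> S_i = 2*8^i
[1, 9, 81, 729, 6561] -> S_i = 1*9^i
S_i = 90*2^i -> [90, 180, 360, 720, 1440]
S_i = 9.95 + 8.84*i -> [9.95, 18.79, 27.63, 36.47, 45.31]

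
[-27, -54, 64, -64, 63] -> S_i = Random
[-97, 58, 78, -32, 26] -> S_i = Random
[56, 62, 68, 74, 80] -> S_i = 56 + 6*i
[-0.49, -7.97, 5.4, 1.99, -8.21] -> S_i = Random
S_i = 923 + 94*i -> [923, 1017, 1111, 1205, 1299]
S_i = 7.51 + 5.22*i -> [7.51, 12.73, 17.95, 23.17, 28.39]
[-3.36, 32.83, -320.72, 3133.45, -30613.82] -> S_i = -3.36*(-9.77)^i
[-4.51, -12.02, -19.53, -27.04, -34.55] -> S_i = -4.51 + -7.51*i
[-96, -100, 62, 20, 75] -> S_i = Random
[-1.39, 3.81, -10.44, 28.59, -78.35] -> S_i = -1.39*(-2.74)^i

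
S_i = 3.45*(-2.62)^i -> [3.45, -9.04, 23.68, -62.05, 162.56]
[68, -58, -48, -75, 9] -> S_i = Random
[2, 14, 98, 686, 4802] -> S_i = 2*7^i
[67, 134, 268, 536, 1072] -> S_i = 67*2^i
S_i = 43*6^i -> [43, 258, 1548, 9288, 55728]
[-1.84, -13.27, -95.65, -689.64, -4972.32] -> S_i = -1.84*7.21^i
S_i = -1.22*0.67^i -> [-1.22, -0.82, -0.55, -0.37, -0.25]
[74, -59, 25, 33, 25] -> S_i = Random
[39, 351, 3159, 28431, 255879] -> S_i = 39*9^i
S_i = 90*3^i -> [90, 270, 810, 2430, 7290]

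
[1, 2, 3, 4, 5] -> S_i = 1 + 1*i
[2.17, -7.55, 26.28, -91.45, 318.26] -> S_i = 2.17*(-3.48)^i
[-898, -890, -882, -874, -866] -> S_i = -898 + 8*i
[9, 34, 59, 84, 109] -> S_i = 9 + 25*i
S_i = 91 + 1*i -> [91, 92, 93, 94, 95]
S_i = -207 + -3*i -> [-207, -210, -213, -216, -219]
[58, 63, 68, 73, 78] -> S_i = 58 + 5*i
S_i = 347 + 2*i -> [347, 349, 351, 353, 355]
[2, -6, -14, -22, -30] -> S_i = 2 + -8*i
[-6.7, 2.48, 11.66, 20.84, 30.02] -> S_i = -6.70 + 9.18*i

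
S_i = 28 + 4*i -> [28, 32, 36, 40, 44]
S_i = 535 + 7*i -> [535, 542, 549, 556, 563]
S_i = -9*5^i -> [-9, -45, -225, -1125, -5625]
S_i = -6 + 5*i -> [-6, -1, 4, 9, 14]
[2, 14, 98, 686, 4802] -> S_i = 2*7^i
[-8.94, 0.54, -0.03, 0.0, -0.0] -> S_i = -8.94*(-0.06)^i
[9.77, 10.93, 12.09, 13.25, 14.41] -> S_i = 9.77 + 1.16*i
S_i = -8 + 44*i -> [-8, 36, 80, 124, 168]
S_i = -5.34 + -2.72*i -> [-5.34, -8.06, -10.78, -13.5, -16.22]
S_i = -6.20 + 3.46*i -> [-6.2, -2.74, 0.72, 4.18, 7.64]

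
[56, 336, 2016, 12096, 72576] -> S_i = 56*6^i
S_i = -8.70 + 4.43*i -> [-8.7, -4.27, 0.16, 4.59, 9.02]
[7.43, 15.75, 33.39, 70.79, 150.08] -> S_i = 7.43*2.12^i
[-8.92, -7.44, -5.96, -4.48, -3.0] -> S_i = -8.92 + 1.48*i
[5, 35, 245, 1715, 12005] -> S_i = 5*7^i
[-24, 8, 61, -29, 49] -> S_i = Random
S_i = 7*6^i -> [7, 42, 252, 1512, 9072]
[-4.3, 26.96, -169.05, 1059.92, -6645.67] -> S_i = -4.30*(-6.27)^i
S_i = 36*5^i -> [36, 180, 900, 4500, 22500]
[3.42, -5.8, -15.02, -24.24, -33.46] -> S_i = 3.42 + -9.22*i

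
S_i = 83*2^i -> [83, 166, 332, 664, 1328]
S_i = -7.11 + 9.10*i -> [-7.11, 1.99, 11.09, 20.19, 29.29]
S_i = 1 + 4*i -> [1, 5, 9, 13, 17]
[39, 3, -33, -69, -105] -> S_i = 39 + -36*i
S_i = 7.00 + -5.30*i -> [7.0, 1.7, -3.6, -8.9, -14.2]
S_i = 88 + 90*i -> [88, 178, 268, 358, 448]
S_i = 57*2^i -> [57, 114, 228, 456, 912]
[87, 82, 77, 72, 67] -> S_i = 87 + -5*i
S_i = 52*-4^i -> [52, -208, 832, -3328, 13312]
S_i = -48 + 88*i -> [-48, 40, 128, 216, 304]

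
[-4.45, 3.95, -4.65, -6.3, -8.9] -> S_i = Random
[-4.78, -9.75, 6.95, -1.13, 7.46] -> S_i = Random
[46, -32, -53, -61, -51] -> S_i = Random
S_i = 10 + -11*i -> [10, -1, -12, -23, -34]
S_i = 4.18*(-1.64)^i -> [4.18, -6.86, 11.24, -18.44, 30.24]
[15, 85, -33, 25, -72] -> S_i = Random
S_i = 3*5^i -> [3, 15, 75, 375, 1875]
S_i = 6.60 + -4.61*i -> [6.6, 1.99, -2.62, -7.23, -11.84]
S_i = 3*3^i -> [3, 9, 27, 81, 243]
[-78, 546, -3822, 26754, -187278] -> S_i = -78*-7^i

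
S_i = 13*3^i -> [13, 39, 117, 351, 1053]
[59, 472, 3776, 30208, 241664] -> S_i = 59*8^i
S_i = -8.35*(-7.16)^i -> [-8.35, 59.79, -428.07, 3064.97, -21945.15]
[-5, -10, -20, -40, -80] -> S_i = -5*2^i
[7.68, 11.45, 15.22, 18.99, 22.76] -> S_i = 7.68 + 3.77*i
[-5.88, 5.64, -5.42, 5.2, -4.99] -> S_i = -5.88*(-0.96)^i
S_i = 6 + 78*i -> [6, 84, 162, 240, 318]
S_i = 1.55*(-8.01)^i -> [1.55, -12.42, 99.45, -796.58, 6380.6]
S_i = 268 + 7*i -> [268, 275, 282, 289, 296]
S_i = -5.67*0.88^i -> [-5.67, -4.99, -4.39, -3.86, -3.4]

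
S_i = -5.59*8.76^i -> [-5.59, -48.97, -428.96, -3757.72, -32917.61]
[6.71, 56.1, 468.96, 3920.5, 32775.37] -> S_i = 6.71*8.36^i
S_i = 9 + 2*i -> [9, 11, 13, 15, 17]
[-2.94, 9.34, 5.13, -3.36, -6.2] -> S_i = Random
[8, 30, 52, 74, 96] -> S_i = 8 + 22*i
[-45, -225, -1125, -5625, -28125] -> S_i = -45*5^i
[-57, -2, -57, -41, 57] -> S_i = Random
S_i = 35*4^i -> [35, 140, 560, 2240, 8960]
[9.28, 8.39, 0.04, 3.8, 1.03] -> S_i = Random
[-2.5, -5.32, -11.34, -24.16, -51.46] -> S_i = -2.50*2.13^i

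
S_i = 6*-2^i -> [6, -12, 24, -48, 96]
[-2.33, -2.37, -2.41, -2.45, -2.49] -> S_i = -2.33 + -0.04*i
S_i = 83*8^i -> [83, 664, 5312, 42496, 339968]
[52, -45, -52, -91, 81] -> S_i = Random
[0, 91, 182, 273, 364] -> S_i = 0 + 91*i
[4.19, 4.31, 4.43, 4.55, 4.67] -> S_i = 4.19 + 0.12*i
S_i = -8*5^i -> [-8, -40, -200, -1000, -5000]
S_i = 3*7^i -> [3, 21, 147, 1029, 7203]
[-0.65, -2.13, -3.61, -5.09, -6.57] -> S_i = -0.65 + -1.48*i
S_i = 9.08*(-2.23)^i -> [9.08, -20.25, 45.15, -100.69, 224.55]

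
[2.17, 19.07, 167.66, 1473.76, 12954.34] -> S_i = 2.17*8.79^i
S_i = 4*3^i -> [4, 12, 36, 108, 324]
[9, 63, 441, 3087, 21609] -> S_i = 9*7^i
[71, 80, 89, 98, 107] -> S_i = 71 + 9*i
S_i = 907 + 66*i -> [907, 973, 1039, 1105, 1171]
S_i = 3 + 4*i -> [3, 7, 11, 15, 19]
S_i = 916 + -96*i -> [916, 820, 724, 628, 532]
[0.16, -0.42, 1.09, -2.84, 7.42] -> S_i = 0.16*(-2.61)^i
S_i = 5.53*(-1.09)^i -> [5.53, -6.03, 6.57, -7.16, 7.81]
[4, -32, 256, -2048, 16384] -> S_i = 4*-8^i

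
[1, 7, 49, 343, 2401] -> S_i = 1*7^i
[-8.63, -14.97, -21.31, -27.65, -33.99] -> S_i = -8.63 + -6.34*i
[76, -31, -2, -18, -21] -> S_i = Random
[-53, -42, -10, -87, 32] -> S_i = Random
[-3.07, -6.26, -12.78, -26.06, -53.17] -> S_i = -3.07*2.04^i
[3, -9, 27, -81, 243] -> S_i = 3*-3^i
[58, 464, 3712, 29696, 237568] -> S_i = 58*8^i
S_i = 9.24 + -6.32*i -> [9.24, 2.92, -3.4, -9.72, -16.04]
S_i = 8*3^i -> [8, 24, 72, 216, 648]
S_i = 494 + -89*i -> [494, 405, 316, 227, 138]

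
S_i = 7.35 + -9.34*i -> [7.35, -1.99, -11.33, -20.67, -30.01]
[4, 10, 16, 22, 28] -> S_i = 4 + 6*i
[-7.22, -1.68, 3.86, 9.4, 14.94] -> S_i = -7.22 + 5.54*i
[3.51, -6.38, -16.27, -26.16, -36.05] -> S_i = 3.51 + -9.89*i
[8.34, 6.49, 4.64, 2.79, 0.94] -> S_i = 8.34 + -1.85*i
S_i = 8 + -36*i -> [8, -28, -64, -100, -136]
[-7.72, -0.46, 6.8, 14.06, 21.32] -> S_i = -7.72 + 7.26*i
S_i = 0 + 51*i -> [0, 51, 102, 153, 204]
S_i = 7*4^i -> [7, 28, 112, 448, 1792]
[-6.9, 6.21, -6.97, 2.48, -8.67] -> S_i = Random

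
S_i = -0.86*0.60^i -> [-0.86, -0.52, -0.31, -0.19, -0.11]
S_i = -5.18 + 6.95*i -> [-5.18, 1.77, 8.72, 15.67, 22.62]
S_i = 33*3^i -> [33, 99, 297, 891, 2673]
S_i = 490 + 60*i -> [490, 550, 610, 670, 730]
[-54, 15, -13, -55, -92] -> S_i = Random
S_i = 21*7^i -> [21, 147, 1029, 7203, 50421]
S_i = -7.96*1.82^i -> [-7.96, -14.49, -26.37, -47.99, -87.34]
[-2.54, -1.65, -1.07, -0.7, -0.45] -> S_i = -2.54*0.65^i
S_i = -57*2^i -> [-57, -114, -228, -456, -912]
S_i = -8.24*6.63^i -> [-8.24, -54.63, -362.2, -2401.42, -15921.4]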